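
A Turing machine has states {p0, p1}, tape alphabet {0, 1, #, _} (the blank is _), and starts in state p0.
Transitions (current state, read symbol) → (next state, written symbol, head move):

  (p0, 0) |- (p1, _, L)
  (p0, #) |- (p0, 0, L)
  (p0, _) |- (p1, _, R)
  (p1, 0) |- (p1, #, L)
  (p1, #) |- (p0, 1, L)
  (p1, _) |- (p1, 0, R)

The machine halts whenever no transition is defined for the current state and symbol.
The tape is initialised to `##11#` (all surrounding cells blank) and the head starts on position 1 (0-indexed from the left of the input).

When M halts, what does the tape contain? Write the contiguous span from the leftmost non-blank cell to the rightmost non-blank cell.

001011#

state=p0 head=1 tape=__#[#]11#   (p0,#)→(p0,0,L)
state=p0 head=0 tape=__[#]011#   (p0,#)→(p0,0,L)
state=p0 head=-1 tape=_[_]0011#   (p0,_)→(p1,_,R)
state=p1 head=0 tape=__[0]011#   (p1,0)→(p1,#,L)
state=p1 head=-1 tape=_[_]#011#   (p1,_)→(p1,0,R)
state=p1 head=0 tape=_0[#]011#   (p1,#)→(p0,1,L)
state=p0 head=-1 tape=_[0]1011#   (p0,0)→(p1,_,L)
state=p1 head=-2 tape=[_]_1011#   (p1,_)→(p1,0,R)
state=p1 head=-1 tape=0[_]1011#   (p1,_)→(p1,0,R)
state=p1 head=0 tape=00[1]011#
The non-blank tape span at halt is 001011#.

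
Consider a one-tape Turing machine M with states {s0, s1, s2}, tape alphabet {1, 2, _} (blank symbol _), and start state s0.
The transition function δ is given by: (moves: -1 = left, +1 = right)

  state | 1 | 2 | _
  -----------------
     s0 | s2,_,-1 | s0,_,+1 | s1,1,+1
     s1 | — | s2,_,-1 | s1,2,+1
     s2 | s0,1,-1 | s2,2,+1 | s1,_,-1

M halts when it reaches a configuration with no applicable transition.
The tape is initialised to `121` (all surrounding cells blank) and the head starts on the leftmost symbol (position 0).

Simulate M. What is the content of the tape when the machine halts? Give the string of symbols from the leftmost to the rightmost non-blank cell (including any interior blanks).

state=s0 head=0 tape=____[1]21   (s0,1)→(s2,_,-1)
state=s2 head=-1 tape=___[_]_21   (s2,_)→(s1,_,-1)
state=s1 head=-2 tape=__[_]__21   (s1,_)→(s1,2,+1)
state=s1 head=-1 tape=__2[_]_21   (s1,_)→(s1,2,+1)
state=s1 head=0 tape=__22[_]21   (s1,_)→(s1,2,+1)
state=s1 head=1 tape=__222[2]1   (s1,2)→(s2,_,-1)
state=s2 head=0 tape=__22[2]_1   (s2,2)→(s2,2,+1)
state=s2 head=1 tape=__222[_]1   (s2,_)→(s1,_,-1)
state=s1 head=0 tape=__22[2]_1   (s1,2)→(s2,_,-1)
state=s2 head=-1 tape=__2[2]__1   (s2,2)→(s2,2,+1)
state=s2 head=0 tape=__22[_]_1   (s2,_)→(s1,_,-1)
state=s1 head=-1 tape=__2[2]__1   (s1,2)→(s2,_,-1)
state=s2 head=-2 tape=__[2]___1   (s2,2)→(s2,2,+1)
state=s2 head=-1 tape=__2[_]__1   (s2,_)→(s1,_,-1)
state=s1 head=-2 tape=__[2]___1   (s1,2)→(s2,_,-1)
state=s2 head=-3 tape=_[_]____1   (s2,_)→(s1,_,-1)
state=s1 head=-4 tape=[_]_____1   (s1,_)→(s1,2,+1)
state=s1 head=-3 tape=2[_]____1   (s1,_)→(s1,2,+1)
state=s1 head=-2 tape=22[_]___1   (s1,_)→(s1,2,+1)
state=s1 head=-1 tape=222[_]__1   (s1,_)→(s1,2,+1)
state=s1 head=0 tape=2222[_]_1   (s1,_)→(s1,2,+1)
state=s1 head=1 tape=22222[_]1   (s1,_)→(s1,2,+1)
state=s1 head=2 tape=222222[1]
The non-blank tape span at halt is 2222221.

2222221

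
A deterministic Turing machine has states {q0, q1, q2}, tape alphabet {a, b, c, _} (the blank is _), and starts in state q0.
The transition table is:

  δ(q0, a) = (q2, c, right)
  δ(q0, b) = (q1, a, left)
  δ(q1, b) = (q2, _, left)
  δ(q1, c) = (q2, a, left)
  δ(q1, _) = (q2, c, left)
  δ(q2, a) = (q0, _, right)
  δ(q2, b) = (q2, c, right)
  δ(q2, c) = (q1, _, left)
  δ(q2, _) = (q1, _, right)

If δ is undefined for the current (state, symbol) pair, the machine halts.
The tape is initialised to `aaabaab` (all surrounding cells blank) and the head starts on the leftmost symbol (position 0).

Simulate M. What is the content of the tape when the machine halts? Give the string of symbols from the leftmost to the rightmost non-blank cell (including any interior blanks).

c_cc_cc_a

q0 | [a]aabaab__   read a → write c, move right, go to q2
q2 | c[a]abaab__   read a → write _, move right, go to q0
q0 | c_[a]baab__   read a → write c, move right, go to q2
q2 | c_c[b]aab__   read b → write c, move right, go to q2
q2 | c_cc[a]ab__   read a → write _, move right, go to q0
q0 | c_cc_[a]b__   read a → write c, move right, go to q2
q2 | c_cc_c[b]__   read b → write c, move right, go to q2
q2 | c_cc_cc[_]_   read _ → write _, move right, go to q1
q1 | c_cc_cc_[_]   read _ → write c, move left, go to q2
q2 | c_cc_cc[_]c   read _ → write _, move right, go to q1
q1 | c_cc_cc_[c]   read c → write a, move left, go to q2
q2 | c_cc_cc[_]a   read _ → write _, move right, go to q1
q1 | c_cc_cc_[a]
The non-blank tape span at halt is c_cc_cc_a.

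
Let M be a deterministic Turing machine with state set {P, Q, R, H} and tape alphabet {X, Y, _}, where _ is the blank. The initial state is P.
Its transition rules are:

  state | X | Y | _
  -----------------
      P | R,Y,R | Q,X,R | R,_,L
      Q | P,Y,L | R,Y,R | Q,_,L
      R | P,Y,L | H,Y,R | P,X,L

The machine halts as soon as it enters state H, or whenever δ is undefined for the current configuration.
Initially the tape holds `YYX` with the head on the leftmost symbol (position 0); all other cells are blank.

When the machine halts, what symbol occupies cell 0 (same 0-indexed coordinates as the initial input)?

P | [Y]YX__   read Y → write X, move R, go to Q
Q | X[Y]X__   read Y → write Y, move R, go to R
R | XY[X]__   read X → write Y, move L, go to P
P | X[Y]Y__   read Y → write X, move R, go to Q
Q | XX[Y]__   read Y → write Y, move R, go to R
R | XXY[_]_   read _ → write X, move L, go to P
P | XX[Y]X_   read Y → write X, move R, go to Q
Q | XXX[X]_   read X → write Y, move L, go to P
P | XX[X]Y_   read X → write Y, move R, go to R
R | XXY[Y]_   read Y → write Y, move R, go to H
H | XXYY[_]
Cell 0 holds X when M halts.

X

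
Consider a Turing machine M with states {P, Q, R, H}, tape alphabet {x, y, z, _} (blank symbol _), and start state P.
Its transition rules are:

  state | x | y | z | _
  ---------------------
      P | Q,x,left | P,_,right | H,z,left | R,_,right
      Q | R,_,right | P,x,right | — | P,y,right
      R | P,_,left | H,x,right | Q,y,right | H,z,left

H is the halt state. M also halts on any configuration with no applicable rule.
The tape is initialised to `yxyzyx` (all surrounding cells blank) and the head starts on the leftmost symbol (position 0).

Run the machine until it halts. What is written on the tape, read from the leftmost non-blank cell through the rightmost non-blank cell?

state=P head=0 tape=[y]xyzyx   (P,y)→(P,_,right)
state=P head=1 tape=_[x]yzyx   (P,x)→(Q,x,left)
state=Q head=0 tape=[_]xyzyx   (Q,_)→(P,y,right)
state=P head=1 tape=y[x]yzyx   (P,x)→(Q,x,left)
state=Q head=0 tape=[y]xyzyx   (Q,y)→(P,x,right)
state=P head=1 tape=x[x]yzyx   (P,x)→(Q,x,left)
state=Q head=0 tape=[x]xyzyx   (Q,x)→(R,_,right)
state=R head=1 tape=_[x]yzyx   (R,x)→(P,_,left)
state=P head=0 tape=[_]_yzyx   (P,_)→(R,_,right)
state=R head=1 tape=_[_]yzyx   (R,_)→(H,z,left)
state=H head=0 tape=[_]zyzyx
The non-blank tape span at halt is zyzyx.

zyzyx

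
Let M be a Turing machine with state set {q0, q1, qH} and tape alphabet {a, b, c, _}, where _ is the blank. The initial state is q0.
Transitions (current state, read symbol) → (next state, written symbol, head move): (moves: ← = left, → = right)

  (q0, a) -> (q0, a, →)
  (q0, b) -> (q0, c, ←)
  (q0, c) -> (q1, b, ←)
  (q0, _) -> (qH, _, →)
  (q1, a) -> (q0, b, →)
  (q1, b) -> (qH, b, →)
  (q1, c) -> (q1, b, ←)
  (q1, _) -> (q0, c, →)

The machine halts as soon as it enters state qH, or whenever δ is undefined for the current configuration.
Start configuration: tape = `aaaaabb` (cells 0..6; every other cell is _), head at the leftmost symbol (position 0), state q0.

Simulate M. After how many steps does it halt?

32

q0 | _[a]aaaabb   read a → write a, move →, go to q0
q0 | _a[a]aaabb   read a → write a, move →, go to q0
q0 | _aa[a]aabb   read a → write a, move →, go to q0
q0 | _aaa[a]abb   read a → write a, move →, go to q0
q0 | _aaaa[a]bb   read a → write a, move →, go to q0
q0 | _aaaaa[b]b   read b → write c, move ←, go to q0
q0 | _aaaa[a]cb   read a → write a, move →, go to q0
q0 | _aaaaa[c]b   read c → write b, move ←, go to q1
q1 | _aaaa[a]bb   read a → write b, move →, go to q0
q0 | _aaaab[b]b   read b → write c, move ←, go to q0
q0 | _aaaa[b]cb   read b → write c, move ←, go to q0
q0 | _aaa[a]ccb   read a → write a, move →, go to q0
q0 | _aaaa[c]cb   read c → write b, move ←, go to q1
q1 | _aaa[a]bcb   read a → write b, move →, go to q0
q0 | _aaab[b]cb   read b → write c, move ←, go to q0
q0 | _aaa[b]ccb   read b → write c, move ←, go to q0
q0 | _aa[a]cccb   read a → write a, move →, go to q0
q0 | _aaa[c]ccb   read c → write b, move ←, go to q1
q1 | _aa[a]bccb   read a → write b, move →, go to q0
q0 | _aab[b]ccb   read b → write c, move ←, go to q0
q0 | _aa[b]cccb   read b → write c, move ←, go to q0
q0 | _a[a]ccccb   read a → write a, move →, go to q0
q0 | _aa[c]cccb   read c → write b, move ←, go to q1
q1 | _a[a]bcccb   read a → write b, move →, go to q0
q0 | _ab[b]cccb   read b → write c, move ←, go to q0
q0 | _a[b]ccccb   read b → write c, move ←, go to q0
q0 | _[a]cccccb   read a → write a, move →, go to q0
q0 | _a[c]ccccb   read c → write b, move ←, go to q1
q1 | _[a]bccccb   read a → write b, move →, go to q0
q0 | _b[b]ccccb   read b → write c, move ←, go to q0
q0 | _[b]cccccb   read b → write c, move ←, go to q0
q0 | [_]ccccccb   read _ → write _, move →, go to qH
qH | _[c]cccccb
M halts after 32 transitions.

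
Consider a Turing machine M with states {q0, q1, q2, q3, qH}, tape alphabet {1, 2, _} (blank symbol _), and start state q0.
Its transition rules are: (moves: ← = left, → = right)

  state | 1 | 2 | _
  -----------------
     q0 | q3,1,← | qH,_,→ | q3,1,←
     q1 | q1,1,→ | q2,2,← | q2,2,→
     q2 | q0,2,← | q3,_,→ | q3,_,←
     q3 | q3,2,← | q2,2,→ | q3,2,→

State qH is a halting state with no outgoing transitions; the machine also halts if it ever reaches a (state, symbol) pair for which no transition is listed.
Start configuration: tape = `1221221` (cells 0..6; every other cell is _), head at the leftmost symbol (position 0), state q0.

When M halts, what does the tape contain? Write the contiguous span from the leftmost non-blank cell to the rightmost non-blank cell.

2_222__2

q0 | _[1]221221   read 1 → write 1, move ←, go to q3
q3 | [_]1221221   read _ → write 2, move →, go to q3
q3 | 2[1]221221   read 1 → write 2, move ←, go to q3
q3 | [2]2221221   read 2 → write 2, move →, go to q2
q2 | 2[2]221221   read 2 → write _, move →, go to q3
q3 | 2_[2]21221   read 2 → write 2, move →, go to q2
q2 | 2_2[2]1221   read 2 → write _, move →, go to q3
q3 | 2_2_[1]221   read 1 → write 2, move ←, go to q3
q3 | 2_2[_]2221   read _ → write 2, move →, go to q3
q3 | 2_22[2]221   read 2 → write 2, move →, go to q2
q2 | 2_222[2]21   read 2 → write _, move →, go to q3
q3 | 2_222_[2]1   read 2 → write 2, move →, go to q2
q2 | 2_222_2[1]   read 1 → write 2, move ←, go to q0
q0 | 2_222_[2]2   read 2 → write _, move →, go to qH
qH | 2_222__[2]
The non-blank tape span at halt is 2_222__2.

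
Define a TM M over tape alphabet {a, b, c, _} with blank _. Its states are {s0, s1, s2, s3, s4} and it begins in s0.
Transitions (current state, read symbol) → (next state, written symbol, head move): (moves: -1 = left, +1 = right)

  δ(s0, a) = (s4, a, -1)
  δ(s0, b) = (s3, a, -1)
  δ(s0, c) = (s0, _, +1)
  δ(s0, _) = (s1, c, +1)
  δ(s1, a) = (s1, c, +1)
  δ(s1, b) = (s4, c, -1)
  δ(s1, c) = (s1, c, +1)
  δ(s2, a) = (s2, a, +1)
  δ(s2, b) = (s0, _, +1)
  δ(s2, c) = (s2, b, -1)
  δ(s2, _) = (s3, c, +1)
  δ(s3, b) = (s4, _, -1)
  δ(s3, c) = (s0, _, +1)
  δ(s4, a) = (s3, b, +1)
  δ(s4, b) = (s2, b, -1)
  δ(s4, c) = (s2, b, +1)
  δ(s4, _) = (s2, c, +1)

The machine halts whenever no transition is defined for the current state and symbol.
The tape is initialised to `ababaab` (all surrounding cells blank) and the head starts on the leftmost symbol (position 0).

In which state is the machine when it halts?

s1

s0 | _[a]babaab__   read a → write a, move -1, go to s4
s4 | [_]ababaab__   read _ → write c, move +1, go to s2
s2 | c[a]babaab__   read a → write a, move +1, go to s2
s2 | ca[b]abaab__   read b → write _, move +1, go to s0
s0 | ca_[a]baab__   read a → write a, move -1, go to s4
s4 | ca[_]abaab__   read _ → write c, move +1, go to s2
s2 | cac[a]baab__   read a → write a, move +1, go to s2
s2 | caca[b]aab__   read b → write _, move +1, go to s0
s0 | caca_[a]ab__   read a → write a, move -1, go to s4
s4 | caca[_]aab__   read _ → write c, move +1, go to s2
s2 | cacac[a]ab__   read a → write a, move +1, go to s2
s2 | cacaca[a]b__   read a → write a, move +1, go to s2
s2 | cacacaa[b]__   read b → write _, move +1, go to s0
s0 | cacacaa_[_]_   read _ → write c, move +1, go to s1
s1 | cacacaa_c[_]
No transition is defined for (s1, _); M halts in state s1.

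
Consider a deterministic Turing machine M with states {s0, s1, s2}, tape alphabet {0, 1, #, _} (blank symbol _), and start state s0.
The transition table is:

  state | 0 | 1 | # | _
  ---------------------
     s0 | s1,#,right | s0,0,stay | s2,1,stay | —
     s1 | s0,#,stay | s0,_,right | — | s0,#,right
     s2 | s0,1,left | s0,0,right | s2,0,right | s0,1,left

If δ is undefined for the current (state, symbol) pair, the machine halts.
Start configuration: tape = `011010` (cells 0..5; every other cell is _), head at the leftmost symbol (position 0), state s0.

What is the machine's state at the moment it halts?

state=s0 head=0 tape=[0]11010_   (s0,0)→(s1,#,right)
state=s1 head=1 tape=#[1]1010_   (s1,1)→(s0,_,right)
state=s0 head=2 tape=#_[1]010_   (s0,1)→(s0,0,stay)
state=s0 head=2 tape=#_[0]010_   (s0,0)→(s1,#,right)
state=s1 head=3 tape=#_#[0]10_   (s1,0)→(s0,#,stay)
state=s0 head=3 tape=#_#[#]10_   (s0,#)→(s2,1,stay)
state=s2 head=3 tape=#_#[1]10_   (s2,1)→(s0,0,right)
state=s0 head=4 tape=#_#0[1]0_   (s0,1)→(s0,0,stay)
state=s0 head=4 tape=#_#0[0]0_   (s0,0)→(s1,#,right)
state=s1 head=5 tape=#_#0#[0]_   (s1,0)→(s0,#,stay)
state=s0 head=5 tape=#_#0#[#]_   (s0,#)→(s2,1,stay)
state=s2 head=5 tape=#_#0#[1]_   (s2,1)→(s0,0,right)
state=s0 head=6 tape=#_#0#0[_]
No transition is defined for (s0, _); M halts in state s0.

s0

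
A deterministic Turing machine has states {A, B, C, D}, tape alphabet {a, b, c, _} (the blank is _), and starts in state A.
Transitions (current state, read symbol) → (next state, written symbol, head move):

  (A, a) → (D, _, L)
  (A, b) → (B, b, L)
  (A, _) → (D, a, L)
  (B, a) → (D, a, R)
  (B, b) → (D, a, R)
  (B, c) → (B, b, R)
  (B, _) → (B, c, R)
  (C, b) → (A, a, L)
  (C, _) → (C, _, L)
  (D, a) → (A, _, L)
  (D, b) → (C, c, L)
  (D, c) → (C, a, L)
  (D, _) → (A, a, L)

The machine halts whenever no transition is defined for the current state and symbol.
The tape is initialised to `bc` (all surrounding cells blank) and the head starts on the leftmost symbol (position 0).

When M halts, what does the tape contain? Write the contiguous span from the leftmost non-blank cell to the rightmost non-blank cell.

A | _[b]c   read b → write b, move L, go to B
B | [_]bc   read _ → write c, move R, go to B
B | c[b]c   read b → write a, move R, go to D
D | ca[c]   read c → write a, move L, go to C
C | c[a]a
The non-blank tape span at halt is caa.

caa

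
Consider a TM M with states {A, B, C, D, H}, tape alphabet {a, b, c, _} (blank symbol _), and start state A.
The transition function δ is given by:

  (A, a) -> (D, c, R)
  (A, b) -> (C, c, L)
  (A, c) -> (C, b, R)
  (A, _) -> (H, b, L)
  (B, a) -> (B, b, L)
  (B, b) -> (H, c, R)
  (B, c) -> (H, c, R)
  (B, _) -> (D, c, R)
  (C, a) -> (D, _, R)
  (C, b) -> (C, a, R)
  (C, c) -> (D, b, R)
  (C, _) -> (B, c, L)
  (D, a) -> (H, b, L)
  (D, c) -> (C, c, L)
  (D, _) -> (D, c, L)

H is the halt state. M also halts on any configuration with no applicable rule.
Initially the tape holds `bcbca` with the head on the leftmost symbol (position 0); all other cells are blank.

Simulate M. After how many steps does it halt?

state=A head=0 tape=__[b]cbca   (A,b)→(C,c,L)
state=C head=-1 tape=_[_]ccbca   (C,_)→(B,c,L)
state=B head=-2 tape=[_]cccbca   (B,_)→(D,c,R)
state=D head=-1 tape=c[c]ccbca   (D,c)→(C,c,L)
state=C head=-2 tape=[c]cccbca   (C,c)→(D,b,R)
state=D head=-1 tape=b[c]ccbca   (D,c)→(C,c,L)
state=C head=-2 tape=[b]cccbca   (C,b)→(C,a,R)
state=C head=-1 tape=a[c]ccbca   (C,c)→(D,b,R)
state=D head=0 tape=ab[c]cbca   (D,c)→(C,c,L)
state=C head=-1 tape=a[b]ccbca   (C,b)→(C,a,R)
state=C head=0 tape=aa[c]cbca   (C,c)→(D,b,R)
state=D head=1 tape=aab[c]bca   (D,c)→(C,c,L)
state=C head=0 tape=aa[b]cbca   (C,b)→(C,a,R)
state=C head=1 tape=aaa[c]bca   (C,c)→(D,b,R)
state=D head=2 tape=aaab[b]ca
M halts after 14 transitions.

14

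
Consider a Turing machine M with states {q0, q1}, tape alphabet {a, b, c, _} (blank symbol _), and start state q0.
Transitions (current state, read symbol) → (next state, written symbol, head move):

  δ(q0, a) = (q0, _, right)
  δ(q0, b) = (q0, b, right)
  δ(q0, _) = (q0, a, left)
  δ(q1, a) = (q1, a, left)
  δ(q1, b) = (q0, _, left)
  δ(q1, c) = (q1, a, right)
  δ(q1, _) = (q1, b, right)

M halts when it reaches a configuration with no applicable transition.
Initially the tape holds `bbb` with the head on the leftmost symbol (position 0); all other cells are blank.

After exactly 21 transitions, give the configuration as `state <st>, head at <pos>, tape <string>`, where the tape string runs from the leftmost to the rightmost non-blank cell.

q0 | [b]bb____   read b → write b, move right, go to q0
q0 | b[b]b____   read b → write b, move right, go to q0
q0 | bb[b]____   read b → write b, move right, go to q0
q0 | bbb[_]___   read _ → write a, move left, go to q0
q0 | bb[b]a___   read b → write b, move right, go to q0
q0 | bbb[a]___   read a → write _, move right, go to q0
q0 | bbb_[_]__   read _ → write a, move left, go to q0
q0 | bbb[_]a__   read _ → write a, move left, go to q0
q0 | bb[b]aa__   read b → write b, move right, go to q0
q0 | bbb[a]a__   read a → write _, move right, go to q0
q0 | bbb_[a]__   read a → write _, move right, go to q0
q0 | bbb__[_]_   read _ → write a, move left, go to q0
q0 | bbb_[_]a_   read _ → write a, move left, go to q0
q0 | bbb[_]aa_   read _ → write a, move left, go to q0
q0 | bb[b]aaa_   read b → write b, move right, go to q0
q0 | bbb[a]aa_   read a → write _, move right, go to q0
q0 | bbb_[a]a_   read a → write _, move right, go to q0
q0 | bbb__[a]_   read a → write _, move right, go to q0
q0 | bbb___[_]   read _ → write a, move left, go to q0
q0 | bbb__[_]a   read _ → write a, move left, go to q0
q0 | bbb_[_]aa   read _ → write a, move left, go to q0
q0 | bbb[_]aaa
After 21 steps: state q0, head at 3, tape bbb_aaa.

state q0, head at 3, tape bbb_aaa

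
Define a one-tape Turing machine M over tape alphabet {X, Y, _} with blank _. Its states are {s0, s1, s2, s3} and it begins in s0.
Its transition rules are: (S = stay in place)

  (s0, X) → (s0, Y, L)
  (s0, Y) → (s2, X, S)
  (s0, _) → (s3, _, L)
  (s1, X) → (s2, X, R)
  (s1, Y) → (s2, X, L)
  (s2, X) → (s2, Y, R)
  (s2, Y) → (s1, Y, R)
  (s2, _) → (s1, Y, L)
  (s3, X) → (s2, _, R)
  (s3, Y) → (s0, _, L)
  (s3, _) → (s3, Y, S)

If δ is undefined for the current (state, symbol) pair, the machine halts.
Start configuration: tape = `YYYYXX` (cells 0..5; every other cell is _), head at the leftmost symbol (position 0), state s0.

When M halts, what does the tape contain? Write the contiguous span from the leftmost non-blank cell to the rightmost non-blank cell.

YYXYYYY

s0 | [Y]YYYXX__   read Y → write X, move S, go to s2
s2 | [X]YYYXX__   read X → write Y, move R, go to s2
s2 | Y[Y]YYXX__   read Y → write Y, move R, go to s1
s1 | YY[Y]YXX__   read Y → write X, move L, go to s2
s2 | Y[Y]XYXX__   read Y → write Y, move R, go to s1
s1 | YY[X]YXX__   read X → write X, move R, go to s2
s2 | YYX[Y]XX__   read Y → write Y, move R, go to s1
s1 | YYXY[X]X__   read X → write X, move R, go to s2
s2 | YYXYX[X]__   read X → write Y, move R, go to s2
s2 | YYXYXY[_]_   read _ → write Y, move L, go to s1
s1 | YYXYX[Y]Y_   read Y → write X, move L, go to s2
s2 | YYXY[X]XY_   read X → write Y, move R, go to s2
s2 | YYXYY[X]Y_   read X → write Y, move R, go to s2
s2 | YYXYYY[Y]_   read Y → write Y, move R, go to s1
s1 | YYXYYYY[_]
The non-blank tape span at halt is YYXYYYY.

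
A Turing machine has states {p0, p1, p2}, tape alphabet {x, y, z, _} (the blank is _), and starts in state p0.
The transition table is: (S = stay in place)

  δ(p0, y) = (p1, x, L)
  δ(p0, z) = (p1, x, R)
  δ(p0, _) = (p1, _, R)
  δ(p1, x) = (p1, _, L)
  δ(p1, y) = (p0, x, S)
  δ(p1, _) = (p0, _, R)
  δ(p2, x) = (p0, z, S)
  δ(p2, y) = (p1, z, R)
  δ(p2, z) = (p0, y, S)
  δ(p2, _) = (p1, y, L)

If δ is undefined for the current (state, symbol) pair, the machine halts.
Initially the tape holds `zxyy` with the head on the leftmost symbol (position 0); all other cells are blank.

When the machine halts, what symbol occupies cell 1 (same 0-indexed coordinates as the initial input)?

p0 | _[z]xyy   read z → write x, move R, go to p1
p1 | _x[x]yy   read x → write _, move L, go to p1
p1 | _[x]_yy   read x → write _, move L, go to p1
p1 | [_]__yy   read _ → write _, move R, go to p0
p0 | _[_]_yy   read _ → write _, move R, go to p1
p1 | __[_]yy   read _ → write _, move R, go to p0
p0 | ___[y]y   read y → write x, move L, go to p1
p1 | __[_]xy   read _ → write _, move R, go to p0
p0 | ___[x]y
Cell 1 holds _ when M halts.

_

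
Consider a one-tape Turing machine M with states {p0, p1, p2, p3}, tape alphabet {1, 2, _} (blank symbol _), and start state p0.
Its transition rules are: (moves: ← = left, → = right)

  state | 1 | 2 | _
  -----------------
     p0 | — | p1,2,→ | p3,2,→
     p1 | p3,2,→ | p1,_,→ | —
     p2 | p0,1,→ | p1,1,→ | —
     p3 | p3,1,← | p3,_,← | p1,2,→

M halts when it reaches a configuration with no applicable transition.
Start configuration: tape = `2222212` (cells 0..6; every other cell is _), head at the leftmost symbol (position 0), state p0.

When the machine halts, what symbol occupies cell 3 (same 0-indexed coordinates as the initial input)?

_

state=p0 head=0 tape=[2]222212   (p0,2)→(p1,2,→)
state=p1 head=1 tape=2[2]22212   (p1,2)→(p1,_,→)
state=p1 head=2 tape=2_[2]2212   (p1,2)→(p1,_,→)
state=p1 head=3 tape=2__[2]212   (p1,2)→(p1,_,→)
state=p1 head=4 tape=2___[2]12   (p1,2)→(p1,_,→)
state=p1 head=5 tape=2____[1]2   (p1,1)→(p3,2,→)
state=p3 head=6 tape=2____2[2]   (p3,2)→(p3,_,←)
state=p3 head=5 tape=2____[2]_   (p3,2)→(p3,_,←)
state=p3 head=4 tape=2___[_]__   (p3,_)→(p1,2,→)
state=p1 head=5 tape=2___2[_]_
Cell 3 holds _ when M halts.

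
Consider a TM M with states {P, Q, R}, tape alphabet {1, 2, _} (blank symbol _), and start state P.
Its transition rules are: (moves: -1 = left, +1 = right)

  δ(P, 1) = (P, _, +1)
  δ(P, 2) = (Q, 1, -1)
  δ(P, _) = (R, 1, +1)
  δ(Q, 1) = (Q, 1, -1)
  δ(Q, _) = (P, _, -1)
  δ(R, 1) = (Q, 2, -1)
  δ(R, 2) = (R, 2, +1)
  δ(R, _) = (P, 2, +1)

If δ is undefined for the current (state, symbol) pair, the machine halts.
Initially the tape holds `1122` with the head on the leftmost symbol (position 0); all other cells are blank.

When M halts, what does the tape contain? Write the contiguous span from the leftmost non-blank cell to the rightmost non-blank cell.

1211_1

P | __[1]122   read 1 → write _, move +1, go to P
P | ___[1]22   read 1 → write _, move +1, go to P
P | ____[2]2   read 2 → write 1, move -1, go to Q
Q | ___[_]12   read _ → write _, move -1, go to P
P | __[_]_12   read _ → write 1, move +1, go to R
R | __1[_]12   read _ → write 2, move +1, go to P
P | __12[1]2   read 1 → write _, move +1, go to P
P | __12_[2]   read 2 → write 1, move -1, go to Q
Q | __12[_]1   read _ → write _, move -1, go to P
P | __1[2]_1   read 2 → write 1, move -1, go to Q
Q | __[1]1_1   read 1 → write 1, move -1, go to Q
Q | _[_]11_1   read _ → write _, move -1, go to P
P | [_]_11_1   read _ → write 1, move +1, go to R
R | 1[_]11_1   read _ → write 2, move +1, go to P
P | 12[1]1_1   read 1 → write _, move +1, go to P
P | 12_[1]_1   read 1 → write _, move +1, go to P
P | 12__[_]1   read _ → write 1, move +1, go to R
R | 12__1[1]   read 1 → write 2, move -1, go to Q
Q | 12__[1]2   read 1 → write 1, move -1, go to Q
Q | 12_[_]12   read _ → write _, move -1, go to P
P | 12[_]_12   read _ → write 1, move +1, go to R
R | 121[_]12   read _ → write 2, move +1, go to P
P | 1212[1]2   read 1 → write _, move +1, go to P
P | 1212_[2]   read 2 → write 1, move -1, go to Q
Q | 1212[_]1   read _ → write _, move -1, go to P
P | 121[2]_1   read 2 → write 1, move -1, go to Q
Q | 12[1]1_1   read 1 → write 1, move -1, go to Q
Q | 1[2]11_1
The non-blank tape span at halt is 1211_1.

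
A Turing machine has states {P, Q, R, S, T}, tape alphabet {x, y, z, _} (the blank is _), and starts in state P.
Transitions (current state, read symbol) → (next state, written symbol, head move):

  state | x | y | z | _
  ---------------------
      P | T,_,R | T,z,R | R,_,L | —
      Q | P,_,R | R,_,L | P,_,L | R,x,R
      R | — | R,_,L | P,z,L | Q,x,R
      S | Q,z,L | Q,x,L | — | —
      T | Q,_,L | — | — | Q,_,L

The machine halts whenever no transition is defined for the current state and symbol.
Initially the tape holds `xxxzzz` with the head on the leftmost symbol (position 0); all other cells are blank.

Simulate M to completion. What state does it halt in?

T

P | [x]xxzzz   read x → write _, move R, go to T
T | _[x]xzzz   read x → write _, move L, go to Q
Q | [_]_xzzz   read _ → write x, move R, go to R
R | x[_]xzzz   read _ → write x, move R, go to Q
Q | xx[x]zzz   read x → write _, move R, go to P
P | xx_[z]zz   read z → write _, move L, go to R
R | xx[_]_zz   read _ → write x, move R, go to Q
Q | xxx[_]zz   read _ → write x, move R, go to R
R | xxxx[z]z   read z → write z, move L, go to P
P | xxx[x]zz   read x → write _, move R, go to T
T | xxx_[z]z
No transition is defined for (T, z); M halts in state T.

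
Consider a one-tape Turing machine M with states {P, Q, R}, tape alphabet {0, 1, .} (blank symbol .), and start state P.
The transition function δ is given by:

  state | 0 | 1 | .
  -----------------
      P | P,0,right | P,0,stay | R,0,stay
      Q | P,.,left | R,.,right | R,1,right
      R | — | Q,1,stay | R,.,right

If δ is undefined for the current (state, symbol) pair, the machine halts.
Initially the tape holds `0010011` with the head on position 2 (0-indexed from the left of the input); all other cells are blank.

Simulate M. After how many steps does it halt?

9

state=P head=2 tape=00[1]0011.   (P,1)→(P,0,stay)
state=P head=2 tape=00[0]0011.   (P,0)→(P,0,right)
state=P head=3 tape=000[0]011.   (P,0)→(P,0,right)
state=P head=4 tape=0000[0]11.   (P,0)→(P,0,right)
state=P head=5 tape=00000[1]1.   (P,1)→(P,0,stay)
state=P head=5 tape=00000[0]1.   (P,0)→(P,0,right)
state=P head=6 tape=000000[1].   (P,1)→(P,0,stay)
state=P head=6 tape=000000[0].   (P,0)→(P,0,right)
state=P head=7 tape=0000000[.]   (P,.)→(R,0,stay)
state=R head=7 tape=0000000[0]
M halts after 9 transitions.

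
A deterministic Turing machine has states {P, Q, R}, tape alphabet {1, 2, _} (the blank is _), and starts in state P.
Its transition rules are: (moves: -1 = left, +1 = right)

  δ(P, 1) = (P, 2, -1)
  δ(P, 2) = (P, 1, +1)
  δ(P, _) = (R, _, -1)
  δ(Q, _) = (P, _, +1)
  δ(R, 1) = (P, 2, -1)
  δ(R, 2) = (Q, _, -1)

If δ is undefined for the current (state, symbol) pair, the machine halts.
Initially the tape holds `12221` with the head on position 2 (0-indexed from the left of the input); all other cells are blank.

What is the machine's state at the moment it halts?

P | __12[2]21_   read 2 → write 1, move +1, go to P
P | __121[2]1_   read 2 → write 1, move +1, go to P
P | __1211[1]_   read 1 → write 2, move -1, go to P
P | __121[1]2_   read 1 → write 2, move -1, go to P
P | __12[1]22_   read 1 → write 2, move -1, go to P
P | __1[2]222_   read 2 → write 1, move +1, go to P
P | __11[2]22_   read 2 → write 1, move +1, go to P
P | __111[2]2_   read 2 → write 1, move +1, go to P
P | __1111[2]_   read 2 → write 1, move +1, go to P
P | __11111[_]   read _ → write _, move -1, go to R
R | __1111[1]_   read 1 → write 2, move -1, go to P
P | __111[1]2_   read 1 → write 2, move -1, go to P
P | __11[1]22_   read 1 → write 2, move -1, go to P
P | __1[1]222_   read 1 → write 2, move -1, go to P
P | __[1]2222_   read 1 → write 2, move -1, go to P
P | _[_]22222_   read _ → write _, move -1, go to R
R | [_]_22222_
No transition is defined for (R, _); M halts in state R.

R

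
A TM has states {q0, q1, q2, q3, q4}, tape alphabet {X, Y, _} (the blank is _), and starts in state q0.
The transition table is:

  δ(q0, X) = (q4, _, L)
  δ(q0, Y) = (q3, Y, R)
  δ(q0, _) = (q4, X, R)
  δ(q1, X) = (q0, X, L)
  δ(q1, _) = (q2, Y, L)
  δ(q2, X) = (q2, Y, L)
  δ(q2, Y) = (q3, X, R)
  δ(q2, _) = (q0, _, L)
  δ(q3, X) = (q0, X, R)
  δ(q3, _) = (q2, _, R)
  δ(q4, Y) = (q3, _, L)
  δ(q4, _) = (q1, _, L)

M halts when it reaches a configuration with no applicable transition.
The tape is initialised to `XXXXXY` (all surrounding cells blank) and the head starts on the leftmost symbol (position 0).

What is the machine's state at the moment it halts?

q4

state=q0 head=0 tape=_____[X]XXXXY   (q0,X)→(q4,_,L)
state=q4 head=-1 tape=____[_]_XXXXY   (q4,_)→(q1,_,L)
state=q1 head=-2 tape=___[_]__XXXXY   (q1,_)→(q2,Y,L)
state=q2 head=-3 tape=__[_]Y__XXXXY   (q2,_)→(q0,_,L)
state=q0 head=-4 tape=_[_]_Y__XXXXY   (q0,_)→(q4,X,R)
state=q4 head=-3 tape=_X[_]Y__XXXXY   (q4,_)→(q1,_,L)
state=q1 head=-4 tape=_[X]_Y__XXXXY   (q1,X)→(q0,X,L)
state=q0 head=-5 tape=[_]X_Y__XXXXY   (q0,_)→(q4,X,R)
state=q4 head=-4 tape=X[X]_Y__XXXXY
No transition is defined for (q4, X); M halts in state q4.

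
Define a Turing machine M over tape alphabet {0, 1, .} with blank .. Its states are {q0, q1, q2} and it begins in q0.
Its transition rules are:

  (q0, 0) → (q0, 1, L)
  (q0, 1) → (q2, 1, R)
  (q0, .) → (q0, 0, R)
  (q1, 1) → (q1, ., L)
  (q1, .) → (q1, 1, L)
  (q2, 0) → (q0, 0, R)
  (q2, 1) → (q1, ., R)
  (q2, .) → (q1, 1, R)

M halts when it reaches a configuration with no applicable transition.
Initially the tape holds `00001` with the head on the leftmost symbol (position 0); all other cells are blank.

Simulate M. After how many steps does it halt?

11

q0 | .[0]0001   read 0 → write 1, move L, go to q0
q0 | [.]10001   read . → write 0, move R, go to q0
q0 | 0[1]0001   read 1 → write 1, move R, go to q2
q2 | 01[0]001   read 0 → write 0, move R, go to q0
q0 | 010[0]01   read 0 → write 1, move L, go to q0
q0 | 01[0]101   read 0 → write 1, move L, go to q0
q0 | 0[1]1101   read 1 → write 1, move R, go to q2
q2 | 01[1]101   read 1 → write ., move R, go to q1
q1 | 01.[1]01   read 1 → write ., move L, go to q1
q1 | 01[.].01   read . → write 1, move L, go to q1
q1 | 0[1]1.01   read 1 → write ., move L, go to q1
q1 | [0].1.01
M halts after 11 transitions.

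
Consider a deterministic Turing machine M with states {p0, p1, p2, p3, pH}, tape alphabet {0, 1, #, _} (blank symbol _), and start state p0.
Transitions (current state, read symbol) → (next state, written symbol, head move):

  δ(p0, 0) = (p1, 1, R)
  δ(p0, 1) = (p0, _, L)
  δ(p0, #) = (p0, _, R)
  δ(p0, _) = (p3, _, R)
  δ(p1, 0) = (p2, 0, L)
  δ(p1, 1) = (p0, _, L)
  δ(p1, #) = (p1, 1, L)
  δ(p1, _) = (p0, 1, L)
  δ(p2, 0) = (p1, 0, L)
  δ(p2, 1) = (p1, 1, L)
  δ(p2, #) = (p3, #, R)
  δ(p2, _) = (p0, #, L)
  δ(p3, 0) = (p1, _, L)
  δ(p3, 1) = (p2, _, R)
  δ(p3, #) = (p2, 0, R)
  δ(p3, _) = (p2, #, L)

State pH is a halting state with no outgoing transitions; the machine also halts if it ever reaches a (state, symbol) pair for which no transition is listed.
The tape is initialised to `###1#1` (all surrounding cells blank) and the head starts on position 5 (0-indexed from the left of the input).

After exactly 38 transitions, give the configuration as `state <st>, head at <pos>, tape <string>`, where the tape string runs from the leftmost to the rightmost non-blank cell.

state p1, head at 11, tape ###1_0__0#_11

p0 | ###1#[1]_______   read 1 → write _, move L, go to p0
p0 | ###1[#]________   read # → write _, move R, go to p0
p0 | ###1_[_]_______   read _ → write _, move R, go to p3
p3 | ###1__[_]______   read _ → write #, move L, go to p2
p2 | ###1_[_]#______   read _ → write #, move L, go to p0
p0 | ###1[_]##______   read _ → write _, move R, go to p3
p3 | ###1_[#]#______   read # → write 0, move R, go to p2
p2 | ###1_0[#]______   read # → write #, move R, go to p3
p3 | ###1_0#[_]_____   read _ → write #, move L, go to p2
p2 | ###1_0[#]#_____   read # → write #, move R, go to p3
p3 | ###1_0#[#]_____   read # → write 0, move R, go to p2
p2 | ###1_0#0[_]____   read _ → write #, move L, go to p0
p0 | ###1_0#[0]#____   read 0 → write 1, move R, go to p1
p1 | ###1_0#1[#]____   read # → write 1, move L, go to p1
p1 | ###1_0#[1]1____   read 1 → write _, move L, go to p0
p0 | ###1_0[#]_1____   read # → write _, move R, go to p0
p0 | ###1_0_[_]1____   read _ → write _, move R, go to p3
p3 | ###1_0__[1]____   read 1 → write _, move R, go to p2
p2 | ###1_0___[_]___   read _ → write #, move L, go to p0
p0 | ###1_0__[_]#___   read _ → write _, move R, go to p3
p3 | ###1_0___[#]___   read # → write 0, move R, go to p2
p2 | ###1_0___0[_]__   read _ → write #, move L, go to p0
p0 | ###1_0___[0]#__   read 0 → write 1, move R, go to p1
p1 | ###1_0___1[#]__   read # → write 1, move L, go to p1
p1 | ###1_0___[1]1__   read 1 → write _, move L, go to p0
p0 | ###1_0__[_]_1__   read _ → write _, move R, go to p3
p3 | ###1_0___[_]1__   read _ → write #, move L, go to p2
p2 | ###1_0__[_]#1__   read _ → write #, move L, go to p0
p0 | ###1_0_[_]##1__   read _ → write _, move R, go to p3
p3 | ###1_0__[#]#1__   read # → write 0, move R, go to p2
p2 | ###1_0__0[#]1__   read # → write #, move R, go to p3
p3 | ###1_0__0#[1]__   read 1 → write _, move R, go to p2
p2 | ###1_0__0#_[_]_   read _ → write #, move L, go to p0
p0 | ###1_0__0#[_]#_   read _ → write _, move R, go to p3
p3 | ###1_0__0#_[#]_   read # → write 0, move R, go to p2
p2 | ###1_0__0#_0[_]   read _ → write #, move L, go to p0
p0 | ###1_0__0#_[0]#   read 0 → write 1, move R, go to p1
p1 | ###1_0__0#_1[#]   read # → write 1, move L, go to p1
p1 | ###1_0__0#_[1]1
After 38 steps: state p1, head at 11, tape ###1_0__0#_11.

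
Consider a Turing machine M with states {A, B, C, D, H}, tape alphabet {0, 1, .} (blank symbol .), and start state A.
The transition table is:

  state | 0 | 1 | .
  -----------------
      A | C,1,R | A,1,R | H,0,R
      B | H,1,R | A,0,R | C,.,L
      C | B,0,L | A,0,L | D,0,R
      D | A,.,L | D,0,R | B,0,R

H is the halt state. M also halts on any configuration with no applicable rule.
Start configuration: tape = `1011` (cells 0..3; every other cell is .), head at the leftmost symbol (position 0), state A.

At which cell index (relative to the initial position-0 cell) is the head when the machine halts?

A | [1]011...   read 1 → write 1, move R, go to A
A | 1[0]11...   read 0 → write 1, move R, go to C
C | 11[1]1...   read 1 → write 0, move L, go to A
A | 1[1]01...   read 1 → write 1, move R, go to A
A | 11[0]1...   read 0 → write 1, move R, go to C
C | 111[1]...   read 1 → write 0, move L, go to A
A | 11[1]0...   read 1 → write 1, move R, go to A
A | 111[0]...   read 0 → write 1, move R, go to C
C | 1111[.]..   read . → write 0, move R, go to D
D | 11110[.].   read . → write 0, move R, go to B
B | 111100[.]   read . → write ., move L, go to C
C | 11110[0].   read 0 → write 0, move L, go to B
B | 1111[0]0.   read 0 → write 1, move R, go to H
H | 11111[0].
At halt the head is at cell 5.

5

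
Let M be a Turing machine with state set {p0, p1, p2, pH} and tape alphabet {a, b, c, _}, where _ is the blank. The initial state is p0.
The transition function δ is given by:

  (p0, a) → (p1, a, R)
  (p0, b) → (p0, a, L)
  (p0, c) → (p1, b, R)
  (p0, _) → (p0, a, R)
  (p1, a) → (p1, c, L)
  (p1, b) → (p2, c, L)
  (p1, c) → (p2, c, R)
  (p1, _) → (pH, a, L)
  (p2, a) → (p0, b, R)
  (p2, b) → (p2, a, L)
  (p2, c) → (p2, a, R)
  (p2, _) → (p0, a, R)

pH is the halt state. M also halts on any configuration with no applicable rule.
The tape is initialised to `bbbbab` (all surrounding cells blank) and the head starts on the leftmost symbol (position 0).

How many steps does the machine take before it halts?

33

p0 | __[b]bbbab_   read b → write a, move L, go to p0
p0 | _[_]abbbab_   read _ → write a, move R, go to p0
p0 | _a[a]bbbab_   read a → write a, move R, go to p1
p1 | _aa[b]bbab_   read b → write c, move L, go to p2
p2 | _a[a]cbbab_   read a → write b, move R, go to p0
p0 | _ab[c]bbab_   read c → write b, move R, go to p1
p1 | _abb[b]bab_   read b → write c, move L, go to p2
p2 | _ab[b]cbab_   read b → write a, move L, go to p2
p2 | _a[b]acbab_   read b → write a, move L, go to p2
p2 | _[a]aacbab_   read a → write b, move R, go to p0
p0 | _b[a]acbab_   read a → write a, move R, go to p1
p1 | _ba[a]cbab_   read a → write c, move L, go to p1
p1 | _b[a]ccbab_   read a → write c, move L, go to p1
p1 | _[b]cccbab_   read b → write c, move L, go to p2
p2 | [_]ccccbab_   read _ → write a, move R, go to p0
p0 | a[c]cccbab_   read c → write b, move R, go to p1
p1 | ab[c]ccbab_   read c → write c, move R, go to p2
p2 | abc[c]cbab_   read c → write a, move R, go to p2
p2 | abca[c]bab_   read c → write a, move R, go to p2
p2 | abcaa[b]ab_   read b → write a, move L, go to p2
p2 | abca[a]aab_   read a → write b, move R, go to p0
p0 | abcab[a]ab_   read a → write a, move R, go to p1
p1 | abcaba[a]b_   read a → write c, move L, go to p1
p1 | abcab[a]cb_   read a → write c, move L, go to p1
p1 | abca[b]ccb_   read b → write c, move L, go to p2
p2 | abc[a]cccb_   read a → write b, move R, go to p0
p0 | abcb[c]ccb_   read c → write b, move R, go to p1
p1 | abcbb[c]cb_   read c → write c, move R, go to p2
p2 | abcbbc[c]b_   read c → write a, move R, go to p2
p2 | abcbbca[b]_   read b → write a, move L, go to p2
p2 | abcbbc[a]a_   read a → write b, move R, go to p0
p0 | abcbbcb[a]_   read a → write a, move R, go to p1
p1 | abcbbcba[_]   read _ → write a, move L, go to pH
pH | abcbbcb[a]a
M halts after 33 transitions.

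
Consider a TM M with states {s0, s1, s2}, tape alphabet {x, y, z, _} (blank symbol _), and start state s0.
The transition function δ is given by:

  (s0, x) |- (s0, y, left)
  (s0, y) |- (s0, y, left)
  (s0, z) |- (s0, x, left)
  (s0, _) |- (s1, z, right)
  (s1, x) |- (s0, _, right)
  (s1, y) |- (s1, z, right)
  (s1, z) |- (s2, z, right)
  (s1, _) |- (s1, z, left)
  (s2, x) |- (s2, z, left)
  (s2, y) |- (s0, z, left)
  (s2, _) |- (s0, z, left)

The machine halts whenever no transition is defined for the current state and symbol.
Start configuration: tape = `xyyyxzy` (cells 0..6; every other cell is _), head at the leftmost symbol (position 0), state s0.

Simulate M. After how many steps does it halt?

s0 | _[x]yyyxzy_   read x → write y, move left, go to s0
s0 | [_]yyyyxzy_   read _ → write z, move right, go to s1
s1 | z[y]yyyxzy_   read y → write z, move right, go to s1
s1 | zz[y]yyxzy_   read y → write z, move right, go to s1
s1 | zzz[y]yxzy_   read y → write z, move right, go to s1
s1 | zzzz[y]xzy_   read y → write z, move right, go to s1
s1 | zzzzz[x]zy_   read x → write _, move right, go to s0
s0 | zzzzz_[z]y_   read z → write x, move left, go to s0
s0 | zzzzz[_]xy_   read _ → write z, move right, go to s1
s1 | zzzzzz[x]y_   read x → write _, move right, go to s0
s0 | zzzzzz_[y]_   read y → write y, move left, go to s0
s0 | zzzzzz[_]y_   read _ → write z, move right, go to s1
s1 | zzzzzzz[y]_   read y → write z, move right, go to s1
s1 | zzzzzzzz[_]   read _ → write z, move left, go to s1
s1 | zzzzzzz[z]z   read z → write z, move right, go to s2
s2 | zzzzzzzz[z]
M halts after 15 transitions.

15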